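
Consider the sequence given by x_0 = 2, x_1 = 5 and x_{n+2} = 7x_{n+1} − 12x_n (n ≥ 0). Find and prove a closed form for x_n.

Claim: x_n = 3·3^n − 4^n.

Base cases: x_0 = 2 and 3·3^0 − 4^0 = 2; x_1 = 5 and 3·3^1 − 4^1 = 5.
Assume x_j = 3·3^j − 4^j for all 0 ≤ j ≤ m, where m ≥ 1.
Then x_{m+1} = 7x_m − 12x_{m−1} = 7·(3·3^m − 4^m) − 12·(3·3^{m−1} − 4^{m−1}) = 3·(7·3 − 12)3^{m−1} − (7·4 − 12)4^{m−1} = 27·3^{m−1} − 16·4^{m−1} = 3·3^{m+1} − 4^{m+1}.
So the formula holds for m+1, and by strong induction x_n = 3·3^n − 4^n for all n ≥ 0.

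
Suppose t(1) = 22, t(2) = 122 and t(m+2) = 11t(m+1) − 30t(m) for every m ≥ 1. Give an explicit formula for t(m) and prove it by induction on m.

Claim: t(m) = 2·6^m + 2·5^m.

Base cases: t(1) = 22 and 2·6^1 + 2·5^1 = 22; t(2) = 122 and 2·6^2 + 2·5^2 = 122.
Assume t(i) = 2·6^i + 2·5^i for all 1 ≤ i ≤ j, where j ≥ 2.
Then t(j+1) = 11t(j) − 30t(j−1) = 11·(2·6^j + 2·5^j) − 30·(2·6^{j−1} + 2·5^{j−1}) = 2·(11·6 − 30)6^{j−1} + 2·(11·5 − 30)5^{j−1} = 72·6^{j−1} + 50·5^{j−1} = 2·6^{j+1} + 2·5^{j+1}.
Hence t(m) = 2·6^m + 2·5^m for every m ≥ 1, by strong induction.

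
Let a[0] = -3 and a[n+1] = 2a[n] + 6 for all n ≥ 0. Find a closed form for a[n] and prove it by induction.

Claim: a[n] = 3·2^n − 6.

Base case: a[0] = -3, and 3·2^0 − 6 = 3 − 6 = -3.
Assume a[r] = 3·2^r − 6 for some r ≥ 0.
Then a[r+1] = 2a[r] + 6 = 2·(3·2^r − 6) + 6 = 6·2^r − 12 + 6 = 3·2^{r+1} − 6.
By induction, a[n] = 3·2^n − 6 for all n ≥ 0.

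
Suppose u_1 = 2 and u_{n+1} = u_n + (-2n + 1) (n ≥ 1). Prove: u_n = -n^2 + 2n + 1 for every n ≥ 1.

Base case: u_1 = 2, and -1^2 + 2·1 + 1 = 2.
Assume u_j = -j^2 + 2j + 1.
Then u_{j+1} = u_j + (-2j + 1) = (-j^2 + 2j + 1) + (-2j + 1) = -j^2 + 2,
and -(j+1)^2 + 2·(j+1) + 1 = -j^2 + 2.
By induction, u_n = -n^2 + 2n + 1 for all n ≥ 1.

u_n = -n^2 + 2n + 1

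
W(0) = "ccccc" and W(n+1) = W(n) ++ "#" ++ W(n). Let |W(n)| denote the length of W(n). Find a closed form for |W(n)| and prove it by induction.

Claim: |W(n)| = 6·2^n − 1.

Base case: |W(0)| = 5, and 6·2^0 − 1 = 5.
Assume |W(m)| = 6·2^m − 1.
Then |W(m+1)| = |W(m)| + 1 + |W(m)| = 2|W(m)| + 1 = 2(6·2^m − 1) + 1 = 6·2^{m+1} − 2 + 1 = 6·2^{m+1} − 1.
Hence |W(n)| = 6·2^n − 1 for every n ≥ 0, by induction.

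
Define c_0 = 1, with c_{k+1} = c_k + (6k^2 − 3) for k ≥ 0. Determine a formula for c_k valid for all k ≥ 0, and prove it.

Claim: c_k = 2k^3 − 3k^2 − 2k + 1.

Base case: c_0 = 1, and 2·0^3 − 3·0^2 − 2·0 + 1 = 1.
Assume c_r = 2r^3 − 3r^2 − 2r + 1.
Then c_{r+1} = c_r + (6r^2 − 3) = (2r^3 − 3r^2 − 2r + 1) + (6r^2 − 3) = 2r^3 + 3r^2 − 2r − 2,
and 2·(r+1)^3 − 3·(r+1)^2 − 2·(r+1) + 1 = 2r^3 + 3r^2 − 2r − 2.
This completes the inductive step, so c_k = 2k^3 − 3k^2 − 2k + 1 for all k ≥ 0.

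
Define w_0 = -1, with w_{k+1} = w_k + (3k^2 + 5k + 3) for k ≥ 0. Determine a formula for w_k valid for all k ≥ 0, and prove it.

Claim: w_k = k^3 + k^2 + k − 1.

Base case: w_0 = -1, and 0^3 + 0^2 + 0 − 1 = -1.
Assume w_j = j^3 + j^2 + j − 1.
Then w_{j+1} = w_j + (3j^2 + 5j + 3) = (j^3 + j^2 + j − 1) + (3j^2 + 5j + 3) = j^3 + 4j^2 + 6j + 2,
and (j+1)^3 + (j+1)^2 + (j+1) − 1 = j^3 + 4j^2 + 6j + 2.
By induction, w_k = k^3 + k^2 + k − 1 for all k ≥ 0.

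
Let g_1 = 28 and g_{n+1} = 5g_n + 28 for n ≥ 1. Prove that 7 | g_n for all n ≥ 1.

Base case: g_1 = 28 = 7·4, so 7 | g_1.
Assume 7 | g_j, so g_j = 7t for some integer t.
Then g_{j+1} = 5g_j + 28 = 5·(7t) + 28 = 7(5t + 4), so 7 | g_{j+1}.
Hence 7 | g_n for every n ≥ 1, by induction.

7 | g_n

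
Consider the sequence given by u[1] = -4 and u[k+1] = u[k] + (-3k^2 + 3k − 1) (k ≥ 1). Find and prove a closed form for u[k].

Claim: u[k] = -k^3 + 3k^2 − 3k − 3.

Base case: u[1] = -4, and -1^3 + 3·1^2 − 3·1 − 3 = -4.
Assume u[m] = -m^3 + 3m^2 − 3m − 3.
Then u[m+1] = u[m] + (-3m^2 + 3m − 1) = (-m^3 + 3m^2 − 3m − 3) + (-3m^2 + 3m − 1) = -m^3 − 4,
and -(m+1)^3 + 3·(m+1)^2 − 3·(m+1) − 3 = -m^3 − 4.
By induction, u[k] = -k^3 + 3k^2 − 3k − 3 for all k ≥ 1.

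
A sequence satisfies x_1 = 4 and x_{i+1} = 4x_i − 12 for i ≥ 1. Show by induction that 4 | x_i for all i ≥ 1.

Base case: x_1 = 4 = 4·1, so 4 | x_1.
Assume 4 | x_m, so x_m = 4t for some integer t.
Then x_{m+1} = 4x_m − 12 = 4·(4t) − 12 = 4(4t − 3), so 4 | x_{m+1}.
So the property holds for m+1, and by induction 4 | x_i for all i ≥ 1.

4 | x_i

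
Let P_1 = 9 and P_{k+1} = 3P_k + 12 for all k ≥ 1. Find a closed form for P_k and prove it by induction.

Claim: P_k = 5·3^k − 6.

Base case: P_1 = 9, and 5·3^1 − 6 = 15 − 6 = 9.
Assume P_r = 5·3^r − 6 for some r ≥ 1.
Then P_{r+1} = 3P_r + 12 = 3·(5·3^r − 6) + 12 = 15·3^r − 18 + 12 = 5·3^{r+1} − 6.
Hence P_k = 5·3^k − 6 for every k ≥ 1, by induction.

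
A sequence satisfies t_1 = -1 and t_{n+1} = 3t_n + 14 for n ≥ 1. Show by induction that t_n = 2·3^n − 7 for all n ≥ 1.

Base case: t_1 = -1, and 2·3^1 − 7 = 6 − 7 = -1.
Assume t_j = 2·3^j − 7 for some j ≥ 1.
Then t_{j+1} = 3t_j + 14 = 3·(2·3^j − 7) + 14 = 6·3^j − 21 + 14 = 2·3^{j+1} − 7.
Hence t_n = 2·3^n − 7 for every n ≥ 1, by induction.

t_n = 2·3^n − 7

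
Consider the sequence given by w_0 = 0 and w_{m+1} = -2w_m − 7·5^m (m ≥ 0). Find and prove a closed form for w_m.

Claim: w_m = (-2)^m − 5^m.

Base case: w_0 = 0, and (-2)^0 − 5^0 = 1 − 1 = 0.
Assume w_r = (-2)^r − 5^r for some r ≥ 0.
Then w_{r+1} = -2w_r − 7·5^r = -2·((-2)^r − 5^r) − 7·5^r = (-2)^{r+1} + 2·5^r − 7·5^r = (-2)^{r+1} − 5·5^r = (-2)^{r+1} − 5^{r+1}.
By induction, w_m = (-2)^m − 5^m for all m ≥ 0.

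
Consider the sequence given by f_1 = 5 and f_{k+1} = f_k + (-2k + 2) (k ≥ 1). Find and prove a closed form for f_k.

Claim: f_k = -k^2 + 3k + 3.

Base case: f_1 = 5, and -1^2 + 3·1 + 3 = 5.
Assume f_j = -j^2 + 3j + 3.
Then f_{j+1} = f_j + (-2j + 2) = (-j^2 + 3j + 3) + (-2j + 2) = -j^2 + j + 5,
and -(j+1)^2 + 3·(j+1) + 3 = -j^2 + j + 5.
This completes the inductive step, so f_k = -k^2 + 3k + 3 for all k ≥ 1.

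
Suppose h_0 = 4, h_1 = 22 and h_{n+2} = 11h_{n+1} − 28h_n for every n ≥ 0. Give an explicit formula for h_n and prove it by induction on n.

Claim: h_n = 2·7^n + 2·4^n.

Base cases: h_0 = 4 and 2·7^0 + 2·4^0 = 4; h_1 = 22 and 2·7^1 + 2·4^1 = 22.
Assume h_j = 2·7^j + 2·4^j for all 0 ≤ j ≤ r, where r ≥ 1.
Then h_{r+1} = 11h_r − 28h_{r−1} = 11·(2·7^r + 2·4^r) − 28·(2·7^{r−1} + 2·4^{r−1}) = 2·(11·7 − 28)7^{r−1} + 2·(11·4 − 28)4^{r−1} = 98·7^{r−1} + 32·4^{r−1} = 2·7^{r+1} + 2·4^{r+1}.
So the formula holds for r+1, and by strong induction h_n = 2·7^n + 2·4^n for all n ≥ 0.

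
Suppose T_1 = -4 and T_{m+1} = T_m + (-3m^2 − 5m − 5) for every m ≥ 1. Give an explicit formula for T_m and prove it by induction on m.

Claim: T_m = -m^3 − m^2 − 3m + 1.

Base case: T_1 = -4, and -1^3 − 1^2 − 3·1 + 1 = -4.
Assume T_r = -r^3 − r^2 − 3r + 1.
Then T_{r+1} = T_r + (-3r^2 − 5r − 5) = (-r^3 − r^2 − 3r + 1) + (-3r^2 − 5r − 5) = -r^3 − 4r^2 − 8r − 4,
and -(r+1)^3 − (r+1)^2 − 3·(r+1) + 1 = -r^3 − 4r^2 − 8r − 4.
Hence T_m = -m^3 − m^2 − 3m + 1 for every m ≥ 1, by induction.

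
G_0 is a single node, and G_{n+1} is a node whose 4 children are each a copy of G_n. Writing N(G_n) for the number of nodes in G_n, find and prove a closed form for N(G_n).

Claim: N(G_n) = (4^{n+1} − 1)/3.

Base case: N(G_0) = 1, and (4^{0+1} − 1)/3 = 1.
Assume N(G_m) = (4^{m+1} − 1)/3.
Then N(G_{m+1}) = 1 + 4N(G_m) = 1 + 4·(4^{m+1} − 1)/3 = 1 + (4^{m+2} − 4)/3 = (3 + 4^{m+2} − 4)/3 = (4^{m+2} − 1)/3.
Hence N(G_n) = (4^{n+1} − 1)/3 for every n ≥ 0, by induction.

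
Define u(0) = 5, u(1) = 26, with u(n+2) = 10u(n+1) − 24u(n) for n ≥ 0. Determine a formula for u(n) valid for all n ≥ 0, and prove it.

Claim: u(n) = 3·6^n + 2·4^n.

Base cases: u(0) = 5 and 3·6^0 + 2·4^0 = 5; u(1) = 26 and 3·6^1 + 2·4^1 = 26.
Assume u(j) = 3·6^j + 2·4^j for all 0 ≤ j ≤ r, where r ≥ 1.
Then u(r+1) = 10u(r) − 24u(r−1) = 10·(3·6^r + 2·4^r) − 24·(3·6^{r−1} + 2·4^{r−1}) = 3·(10·6 − 24)6^{r−1} + 2·(10·4 − 24)4^{r−1} = 108·6^{r−1} + 32·4^{r−1} = 3·6^{r+1} + 2·4^{r+1}.
By strong induction, u(n) = 3·6^n + 2·4^n for all n ≥ 0.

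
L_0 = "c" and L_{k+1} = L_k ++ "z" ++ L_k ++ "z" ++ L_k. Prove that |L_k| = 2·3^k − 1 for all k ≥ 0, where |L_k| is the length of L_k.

Base case: |L_0| = 1, and 2·3^0 − 1 = 1.
Assume |L_j| = 2·3^j − 1.
Then |L_{j+1}| = 3|L_j| + 2 = 3(2·3^j − 1) + 2 = 2·3^{j+1} − 3 + 2 = 2·3^{j+1} − 1.
Hence |L_k| = 2·3^k − 1 for every k ≥ 0, by induction.

|L_k| = 2·3^k − 1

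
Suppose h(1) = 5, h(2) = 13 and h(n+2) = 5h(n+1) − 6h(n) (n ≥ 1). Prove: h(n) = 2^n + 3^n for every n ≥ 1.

Base cases: h(1) = 5 and 2^1 + 3^1 = 5; h(2) = 13 and 2^2 + 3^2 = 13.
Assume h(j) = 2^j + 3^j for all 1 ≤ j ≤ k, where k ≥ 2.
Then h(k+1) = 5h(k) − 6h(k−1) = 5·(2^k + 3^k) − 6·(2^{k−1} + 3^{k−1}) = (5·2 − 6)2^{k−1} + (5·3 − 6)3^{k−1} = 4·2^{k−1} + 9·3^{k−1} = 2^{k+1} + 3^{k+1}.
This completes the inductive step, so h(n) = 2^n + 3^n for all n ≥ 1.

h(n) = 2^n + 3^n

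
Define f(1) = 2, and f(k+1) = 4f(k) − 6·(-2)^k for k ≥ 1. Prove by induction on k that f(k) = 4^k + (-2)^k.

Base case: f(1) = 2, and 4^1 + (-2)^1 = 4 − 2 = 2.
Assume f(r) = 4^r + (-2)^r for some r ≥ 1.
Then f(r+1) = 4f(r) − 6·(-2)^r = 4·(4^r + (-2)^r) − 6·(-2)^r = 4^{r+1} + 4·(-2)^r − 6·(-2)^r = 4^{r+1} − 2·(-2)^r = 4^{r+1} + (-2)^{r+1}.
This completes the inductive step, so f(k) = 4^k + (-2)^k for all k ≥ 1.

f(k) = 4^k + (-2)^k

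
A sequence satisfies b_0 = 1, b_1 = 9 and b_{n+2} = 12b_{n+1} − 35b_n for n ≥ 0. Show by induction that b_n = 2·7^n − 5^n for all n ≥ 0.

Base cases: b_0 = 1 and 2·7^0 − 5^0 = 1; b_1 = 9 and 2·7^1 − 5^1 = 9.
Assume b_j = 2·7^j − 5^j for all 0 ≤ j ≤ k, where k ≥ 1.
Then b_{k+1} = 12b_k − 35b_{k−1} = 12·(2·7^k − 5^k) − 35·(2·7^{k−1} − 5^{k−1}) = 2·(12·7 − 35)7^{k−1} − (12·5 − 35)5^{k−1} = 98·7^{k−1} − 25·5^{k−1} = 2·7^{k+1} − 5^{k+1}.
This completes the inductive step, so b_n = 2·7^n − 5^n for all n ≥ 0.

b_n = 2·7^n − 5^n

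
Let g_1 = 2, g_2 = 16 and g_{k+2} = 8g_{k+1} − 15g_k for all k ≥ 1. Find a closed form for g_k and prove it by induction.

Claim: g_k = -3^k + 5^k.

Base cases: g_1 = 2 and -3^1 + 5^1 = 2; g_2 = 16 and -3^2 + 5^2 = 16.
Assume g_i = -3^i + 5^i for all 1 ≤ i ≤ j, where j ≥ 2.
Then g_{j+1} = 8g_j − 15g_{j−1} = 8·(-3^j + 5^j) − 15·(-3^{j−1} + 5^{j−1}) = -(8·3 − 15)3^{j−1} + (8·5 − 15)5^{j−1} = -9·3^{j−1} + 25·5^{j−1} = -3^{j+1} + 5^{j+1}.
So the formula holds for j+1, and by strong induction g_k = -3^k + 5^k for all k ≥ 1.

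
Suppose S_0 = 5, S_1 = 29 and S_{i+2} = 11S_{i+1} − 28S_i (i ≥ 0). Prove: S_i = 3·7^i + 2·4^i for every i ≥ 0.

Base cases: S_0 = 5 and 3·7^0 + 2·4^0 = 5; S_1 = 29 and 3·7^1 + 2·4^1 = 29.
Assume S_t = 3·7^t + 2·4^t for all 0 ≤ t ≤ j, where j ≥ 1.
Then S_{j+1} = 11S_j − 28S_{j−1} = 11·(3·7^j + 2·4^j) − 28·(3·7^{j−1} + 2·4^{j−1}) = 3·(11·7 − 28)7^{j−1} + 2·(11·4 − 28)4^{j−1} = 147·7^{j−1} + 32·4^{j−1} = 3·7^{j+1} + 2·4^{j+1}.
Hence S_i = 3·7^i + 2·4^i for every i ≥ 0, by strong induction.

S_i = 3·7^i + 2·4^i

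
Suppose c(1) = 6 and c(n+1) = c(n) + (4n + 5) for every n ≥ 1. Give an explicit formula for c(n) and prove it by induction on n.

Claim: c(n) = 2n^2 + 3n + 1.

Base case: c(1) = 6, and 2·1^2 + 3·1 + 1 = 6.
Assume c(m) = 2m^2 + 3m + 1.
Then c(m+1) = c(m) + (4m + 5) = (2m^2 + 3m + 1) + (4m + 5) = 2m^2 + 7m + 6,
and 2·(m+1)^2 + 3·(m+1) + 1 = 2m^2 + 7m + 6.
Hence c(n) = 2n^2 + 3n + 1 for every n ≥ 1, by induction.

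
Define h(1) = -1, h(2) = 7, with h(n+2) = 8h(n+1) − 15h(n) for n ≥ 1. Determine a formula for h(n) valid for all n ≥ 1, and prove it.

Claim: h(n) = 5^n − 2·3^n.

Base cases: h(1) = -1 and 5^1 − 2·3^1 = -1; h(2) = 7 and 5^2 − 2·3^2 = 7.
Assume h(j) = 5^j − 2·3^j for all 1 ≤ j ≤ k, where k ≥ 2.
Then h(k+1) = 8h(k) − 15h(k−1) = 8·(5^k − 2·3^k) − 15·(5^{k−1} − 2·3^{k−1}) = (8·5 − 15)5^{k−1} − 2·(8·3 − 15)3^{k−1} = 25·5^{k−1} − 18·3^{k−1} = 5^{k+1} − 2·3^{k+1}.
This completes the inductive step, so h(n) = 5^n − 2·3^n for all n ≥ 1.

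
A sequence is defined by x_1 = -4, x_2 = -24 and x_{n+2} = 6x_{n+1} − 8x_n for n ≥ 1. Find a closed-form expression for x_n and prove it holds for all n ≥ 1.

Claim: x_n = 2·2^n − 2·4^n.

Base cases: x_1 = -4 and 2·2^1 − 2·4^1 = -4; x_2 = -24 and 2·2^2 − 2·4^2 = -24.
Assume x_j = 2·2^j − 2·4^j for all 1 ≤ j ≤ m, where m ≥ 2.
Then x_{m+1} = 6x_m − 8x_{m−1} = 6·(2·2^m − 2·4^m) − 8·(2·2^{m−1} − 2·4^{m−1}) = 2·(6·2 − 8)2^{m−1} − 2·(6·4 − 8)4^{m−1} = 8·2^{m−1} − 32·4^{m−1} = 2·2^{m+1} − 2·4^{m+1}.
By strong induction, x_n = 2·2^n − 2·4^n for all n ≥ 1.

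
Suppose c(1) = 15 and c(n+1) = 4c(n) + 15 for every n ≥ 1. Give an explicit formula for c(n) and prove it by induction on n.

Claim: c(n) = 5·4^n − 5.

Base case: c(1) = 15, and 5·4^1 − 5 = 20 − 5 = 15.
Assume c(j) = 5·4^j − 5 for some j ≥ 1.
Then c(j+1) = 4c(j) + 15 = 4·(5·4^j − 5) + 15 = 20·4^j − 20 + 15 = 5·4^{j+1} − 5.
Hence c(n) = 5·4^n − 5 for every n ≥ 1, by induction.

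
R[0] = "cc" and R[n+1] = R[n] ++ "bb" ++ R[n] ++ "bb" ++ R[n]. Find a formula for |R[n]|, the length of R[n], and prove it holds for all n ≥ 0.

Claim: |R[n]| = 4·3^n − 2.

Base case: |R[0]| = 2, and 4·3^0 − 2 = 2.
Assume |R[m]| = 4·3^m − 2.
Then |R[m+1]| = 3|R[m]| + 4 = 3(4·3^m − 2) + 4 = 4·3^{m+1} − 6 + 4 = 4·3^{m+1} − 2.
By induction, |R[n]| = 4·3^n − 2 for all n ≥ 0.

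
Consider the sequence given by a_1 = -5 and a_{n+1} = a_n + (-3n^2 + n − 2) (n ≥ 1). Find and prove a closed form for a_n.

Claim: a_n = -n^3 + 2n^2 − 3n − 3.

Base case: a_1 = -5, and -1^3 + 2·1^2 − 3·1 − 3 = -5.
Assume a_k = -k^3 + 2k^2 − 3k − 3.
Then a_{k+1} = a_k + (-3k^2 + k − 2) = (-k^3 + 2k^2 − 3k − 3) + (-3k^2 + k − 2) = -k^3 − k^2 − 2k − 5,
and -(k+1)^3 + 2·(k+1)^2 − 3·(k+1) − 3 = -k^3 − k^2 − 2k − 5.
This completes the inductive step, so a_n = -n^3 + 2n^2 − 3n − 3 for all n ≥ 1.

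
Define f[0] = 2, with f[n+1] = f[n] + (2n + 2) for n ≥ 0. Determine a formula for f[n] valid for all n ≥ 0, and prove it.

Claim: f[n] = n^2 + n + 2.

Base case: f[0] = 2, and 0^2 + 0 + 2 = 2.
Assume f[k] = k^2 + k + 2.
Then f[k+1] = f[k] + (2k + 2) = (k^2 + k + 2) + (2k + 2) = k^2 + 3k + 4,
and (k+1)^2 + (k+1) + 2 = k^2 + 3k + 4.
Hence f[n] = n^2 + n + 2 for every n ≥ 0, by induction.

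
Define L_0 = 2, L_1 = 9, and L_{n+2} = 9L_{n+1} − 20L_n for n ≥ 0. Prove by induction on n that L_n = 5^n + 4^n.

Base cases: L_0 = 2 and 5^0 + 4^0 = 2; L_1 = 9 and 5^1 + 4^1 = 9.
Assume L_j = 5^j + 4^j for all 0 ≤ j ≤ r, where r ≥ 1.
Then L_{r+1} = 9L_r − 20L_{r−1} = 9·(5^r + 4^r) − 20·(5^{r−1} + 4^{r−1}) = (9·5 − 20)5^{r−1} + (9·4 − 20)4^{r−1} = 25·5^{r−1} + 16·4^{r−1} = 5^{r+1} + 4^{r+1}.
By strong induction, L_n = 5^n + 4^n for all n ≥ 0.

L_n = 5^n + 4^n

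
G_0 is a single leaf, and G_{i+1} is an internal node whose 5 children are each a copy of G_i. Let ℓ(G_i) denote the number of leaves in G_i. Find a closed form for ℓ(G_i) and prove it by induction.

Claim: ℓ(G_i) = 5^i.

Base case: ℓ(G_0) = 1, and 5^0 = 1.
Assume ℓ(G_m) = 5^m.
Then ℓ(G_{m+1}) = 5·ℓ(G_m) = 5·5^m = 5^{m+1}.
This completes the inductive step, so ℓ(G_i) = 5^i for all i ≥ 0.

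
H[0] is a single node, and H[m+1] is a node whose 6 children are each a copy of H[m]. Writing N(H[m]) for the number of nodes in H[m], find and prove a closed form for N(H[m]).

Claim: N(H[m]) = (6^{m+1} − 1)/5.

Base case: N(H[0]) = 1, and (6^{0+1} − 1)/5 = 1.
Assume N(H[j]) = (6^{j+1} − 1)/5.
Then N(H[j+1]) = 1 + 6N(H[j]) = 1 + 6·(6^{j+1} − 1)/5 = 1 + (6^{j+2} − 6)/5 = (5 + 6^{j+2} − 6)/5 = (6^{j+2} − 1)/5.
So the formula holds for j+1, and by induction N(H[m]) = (6^{m+1} − 1)/5 for all m ≥ 0.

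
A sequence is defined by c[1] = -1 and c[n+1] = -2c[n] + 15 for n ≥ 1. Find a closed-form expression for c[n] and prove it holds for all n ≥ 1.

Claim: c[n] = 3·(-2)^n + 5.

Base case: c[1] = -1, and 3·(-2)^1 + 5 = -6 + 5 = -1.
Assume c[k] = 3·(-2)^k + 5 for some k ≥ 1.
Then c[k+1] = -2c[k] + 15 = -2·(3·(-2)^k + 5) + 15 = -6·(-2)^k − 10 + 15 = 3·(-2)^{k+1} + 5.
Hence c[n] = 3·(-2)^n + 5 for every n ≥ 1, by induction.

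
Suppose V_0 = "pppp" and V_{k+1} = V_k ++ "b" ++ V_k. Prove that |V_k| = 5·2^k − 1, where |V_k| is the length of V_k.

Base case: |V_0| = 4, and 5·2^0 − 1 = 4.
Assume |V_j| = 5·2^j − 1.
Then |V_{j+1}| = |V_j| + 1 + |V_j| = 2|V_j| + 1 = 2(5·2^j − 1) + 1 = 5·2^{j+1} − 2 + 1 = 5·2^{j+1} − 1.
Hence |V_k| = 5·2^k − 1 for every k ≥ 0, by induction.

|V_k| = 5·2^k − 1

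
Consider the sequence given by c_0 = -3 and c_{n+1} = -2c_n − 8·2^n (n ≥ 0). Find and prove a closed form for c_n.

Claim: c_n = -(-2)^n − 2·2^n.

Base case: c_0 = -3, and -(-2)^0 − 2·2^0 = -1 − 2 = -3.
Assume c_m = -(-2)^m − 2·2^m for some m ≥ 0.
Then c_{m+1} = -2c_m − 8·2^m = -2·(-(-2)^m − 2·2^m) − 8·2^m = -(-2)^{m+1} + 4·2^m − 8·2^m = -(-2)^{m+1} − 4·2^m = -(-2)^{m+1} − 2·2^{m+1}.
By induction, c_n = -(-2)^n − 2·2^n for all n ≥ 0.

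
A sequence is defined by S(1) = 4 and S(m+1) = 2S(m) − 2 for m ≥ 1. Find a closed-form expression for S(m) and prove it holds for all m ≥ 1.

Claim: S(m) = 2^m + 2.

Base case: S(1) = 4, and 2^1 + 2 = 2 + 2 = 4.
Assume S(k) = 2^k + 2 for some k ≥ 1.
Then S(k+1) = 2S(k) − 2 = 2·(2^k + 2) − 2 = 2^{k+1} + 4 − 2 = 2^{k+1} + 2.
Hence S(m) = 2^m + 2 for every m ≥ 1, by induction.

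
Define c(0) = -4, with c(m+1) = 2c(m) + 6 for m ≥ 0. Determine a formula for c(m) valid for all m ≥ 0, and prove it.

Claim: c(m) = 2^{m+1} − 6.

Base case: c(0) = -4, and 2^{0+1} − 6 = 2 − 6 = -4.
Assume c(r) = 2^{r+1} − 6 for some r ≥ 0.
Then c(r+1) = 2c(r) + 6 = 2·(2^{r+1} − 6) + 6 = 2^{r+2} − 12 + 6 = 2^{r+2} − 6.
By induction, c(m) = 2^{m+1} − 6 for all m ≥ 0.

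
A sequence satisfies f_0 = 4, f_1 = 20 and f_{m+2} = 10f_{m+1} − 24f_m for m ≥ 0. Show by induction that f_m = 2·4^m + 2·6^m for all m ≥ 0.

Base cases: f_0 = 4 and 2·4^0 + 2·6^0 = 4; f_1 = 20 and 2·4^1 + 2·6^1 = 20.
Assume f_j = 2·4^j + 2·6^j for all 0 ≤ j ≤ r, where r ≥ 1.
Then f_{r+1} = 10f_r − 24f_{r−1} = 10·(2·4^r + 2·6^r) − 24·(2·4^{r−1} + 2·6^{r−1}) = 2·(10·4 − 24)4^{r−1} + 2·(10·6 − 24)6^{r−1} = 32·4^{r−1} + 72·6^{r−1} = 2·4^{r+1} + 2·6^{r+1}.
By strong induction, f_m = 2·4^m + 2·6^m for all m ≥ 0.

f_m = 2·4^m + 2·6^m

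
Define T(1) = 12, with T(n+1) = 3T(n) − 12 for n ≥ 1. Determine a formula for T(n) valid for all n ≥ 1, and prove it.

Claim: T(n) = 2·3^n + 6.

Base case: T(1) = 12, and 2·3^1 + 6 = 6 + 6 = 12.
Assume T(r) = 2·3^r + 6 for some r ≥ 1.
Then T(r+1) = 3T(r) − 12 = 3·(2·3^r + 6) − 12 = 6·3^r + 18 − 12 = 2·3^{r+1} + 6.
By induction, T(n) = 2·3^n + 6 for all n ≥ 1.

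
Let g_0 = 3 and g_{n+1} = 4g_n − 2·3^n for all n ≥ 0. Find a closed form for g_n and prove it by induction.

Claim: g_n = 4^n + 2·3^n.

Base case: g_0 = 3, and 4^0 + 2·3^0 = 1 + 2 = 3.
Assume g_m = 4^m + 2·3^m for some m ≥ 0.
Then g_{m+1} = 4g_m − 2·3^m = 4·(4^m + 2·3^m) − 2·3^m = 4^{m+1} + 8·3^m − 2·3^m = 4^{m+1} + 6·3^m = 4^{m+1} + 2·3^{m+1}.
So the formula holds for m+1, and by induction g_n = 4^n + 2·3^n for all n ≥ 0.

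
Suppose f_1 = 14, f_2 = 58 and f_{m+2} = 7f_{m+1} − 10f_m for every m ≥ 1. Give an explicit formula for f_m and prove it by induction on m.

Claim: f_m = 2·2^m + 2·5^m.

Base cases: f_1 = 14 and 2·2^1 + 2·5^1 = 14; f_2 = 58 and 2·2^2 + 2·5^2 = 58.
Assume f_j = 2·2^j + 2·5^j for all 1 ≤ j ≤ r, where r ≥ 2.
Then f_{r+1} = 7f_r − 10f_{r−1} = 7·(2·2^r + 2·5^r) − 10·(2·2^{r−1} + 2·5^{r−1}) = 2·(7·2 − 10)2^{r−1} + 2·(7·5 − 10)5^{r−1} = 8·2^{r−1} + 50·5^{r−1} = 2·2^{r+1} + 2·5^{r+1}.
By strong induction, f_m = 2·2^m + 2·5^m for all m ≥ 1.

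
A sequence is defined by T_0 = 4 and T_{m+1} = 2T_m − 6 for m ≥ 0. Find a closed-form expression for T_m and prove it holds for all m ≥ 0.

Claim: T_m = -2^{m+1} + 6.

Base case: T_0 = 4, and -2^{0+1} + 6 = -2 + 6 = 4.
Assume T_k = -2^{k+1} + 6 for some k ≥ 0.
Then T_{k+1} = 2T_k − 6 = 2·(-2^{k+1} + 6) − 6 = -2^{k+2} + 12 − 6 = -2^{k+2} + 6.
Hence T_m = -2^{m+1} + 6 for every m ≥ 0, by induction.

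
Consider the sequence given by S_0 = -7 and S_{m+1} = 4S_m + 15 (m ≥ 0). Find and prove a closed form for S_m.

Claim: S_m = -2·4^m − 5.

Base case: S_0 = -7, and -2·4^0 − 5 = -2 − 5 = -7.
Assume S_k = -2·4^k − 5 for some k ≥ 0.
Then S_{k+1} = 4S_k + 15 = 4·(-2·4^k − 5) + 15 = -8·4^k − 20 + 15 = -2·4^{k+1} − 5.
So the formula holds for k+1, and by induction S_m = -2·4^m − 5 for all m ≥ 0.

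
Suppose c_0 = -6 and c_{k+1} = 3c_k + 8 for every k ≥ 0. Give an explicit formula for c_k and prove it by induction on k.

Claim: c_k = -2·3^k − 4.

Base case: c_0 = -6, and -2·3^0 − 4 = -2 − 4 = -6.
Assume c_j = -2·3^j − 4 for some j ≥ 0.
Then c_{j+1} = 3c_j + 8 = 3·(-2·3^j − 4) + 8 = -6·3^j − 12 + 8 = -2·3^{j+1} − 4.
This completes the inductive step, so c_k = -2·3^k − 4 for all k ≥ 0.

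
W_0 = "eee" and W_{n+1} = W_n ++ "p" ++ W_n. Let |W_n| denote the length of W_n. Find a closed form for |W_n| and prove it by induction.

Claim: |W_n| = 2^{n+2} − 1.

Base case: |W_0| = 3, and 2^{0+2} − 1 = 3.
Assume |W_m| = 2^{m+2} − 1.
Then |W_{m+1}| = |W_m| + 1 + |W_m| = 2|W_m| + 1 = 2(2^{m+2} − 1) + 1 = 2^{m+3} − 2 + 1 = 2^{m+3} − 1.
By induction, |W_n| = 2^{n+2} − 1 for all n ≥ 0.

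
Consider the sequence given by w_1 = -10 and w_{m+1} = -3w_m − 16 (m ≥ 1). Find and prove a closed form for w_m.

Claim: w_m = 2·(-3)^m − 4.

Base case: w_1 = -10, and 2·(-3)^1 − 4 = -6 − 4 = -10.
Assume w_k = 2·(-3)^k − 4 for some k ≥ 1.
Then w_{k+1} = -3w_k − 16 = -3·(2·(-3)^k − 4) − 16 = -6·(-3)^k + 12 − 16 = 2·(-3)^{k+1} − 4.
By induction, w_m = 2·(-3)^m − 4 for all m ≥ 1.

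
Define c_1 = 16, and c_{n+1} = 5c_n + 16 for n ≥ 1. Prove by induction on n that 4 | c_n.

Base case: c_1 = 16 = 4·4, so 4 | c_1.
Assume 4 | c_r, so c_r = 4t for some integer t.
Then c_{r+1} = 5c_r + 16 = 5·(4t) + 16 = 4(5t + 4), so 4 | c_{r+1}.
By induction, 4 | c_n for all n ≥ 1.

4 | c_n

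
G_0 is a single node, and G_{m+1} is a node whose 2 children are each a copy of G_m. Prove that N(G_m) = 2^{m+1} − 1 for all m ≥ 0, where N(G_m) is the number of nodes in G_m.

Base case: N(G_0) = 1, and 2^{0+1} − 1 = 1.
Assume N(G_r) = 2^{r+1} − 1.
Then N(G_{r+1}) = 1 + 2N(G_r) = 1 + 2(2^{r+1} − 1) = 2^{r+2} − 2 + 1 = 2^{r+2} − 1.
Hence N(G_m) = 2^{m+1} − 1 for every m ≥ 0, by induction.

N(G_m) = 2^{m+1} − 1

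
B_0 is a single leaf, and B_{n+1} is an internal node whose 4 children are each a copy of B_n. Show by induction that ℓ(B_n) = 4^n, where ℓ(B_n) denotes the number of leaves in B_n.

Base case: ℓ(B_0) = 1, and 4^0 = 1.
Assume ℓ(B_j) = 4^j.
Then ℓ(B_{j+1}) = 4·ℓ(B_j) = 4·4^j = 4^{j+1}.
So the formula holds for j+1, and by induction ℓ(B_n) = 4^n for all n ≥ 0.

ℓ(B_n) = 4^n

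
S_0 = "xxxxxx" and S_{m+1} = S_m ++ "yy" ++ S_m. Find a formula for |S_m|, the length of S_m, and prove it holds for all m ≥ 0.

Claim: |S_m| = 2^{m+3} − 2.

Base case: |S_0| = 6, and 2^{0+3} − 2 = 6.
Assume |S_k| = 2^{k+3} − 2.
Then |S_{k+1}| = |S_k| + 2 + |S_k| = 2|S_k| + 2 = 2(2^{k+3} − 2) + 2 = 2^{k+1+3} − 4 + 2 = 2^{k+1+3} − 2.
This completes the inductive step, so |S_m| = 2^{m+3} − 2 for all m ≥ 0.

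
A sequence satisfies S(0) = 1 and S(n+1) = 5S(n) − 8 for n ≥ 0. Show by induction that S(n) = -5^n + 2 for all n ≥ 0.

Base case: S(0) = 1, and -5^0 + 2 = -1 + 2 = 1.
Assume S(j) = -5^j + 2 for some j ≥ 0.
Then S(j+1) = 5S(j) − 8 = 5·(-5^j + 2) − 8 = -5^{j+1} + 10 − 8 = -5^{j+1} + 2.
So the formula holds for j+1, and by induction S(n) = -5^n + 2 for all n ≥ 0.

S(n) = -5^n + 2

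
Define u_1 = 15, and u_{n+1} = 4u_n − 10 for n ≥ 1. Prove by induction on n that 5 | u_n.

Base case: u_1 = 15 = 5·3, so 5 | u_1.
Assume 5 | u_m, so u_m = 5t for some integer t.
Then u_{m+1} = 4u_m − 10 = 4·(5t) − 10 = 5(4t − 2), so 5 | u_{m+1}.
Hence 5 | u_n for every n ≥ 1, by induction.

5 | u_n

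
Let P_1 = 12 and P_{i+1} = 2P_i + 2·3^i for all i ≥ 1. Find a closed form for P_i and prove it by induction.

Claim: P_i = 3·2^i + 2·3^i.

Base case: P_1 = 12, and 3·2^1 + 2·3^1 = 6 + 6 = 12.
Assume P_k = 3·2^k + 2·3^k for some k ≥ 1.
Then P_{k+1} = 2P_k + 2·3^k = 2·(3·2^k + 2·3^k) + 2·3^k = 3·2^{k+1} + 4·3^k + 2·3^k = 3·2^{k+1} + 6·3^k = 3·2^{k+1} + 2·3^{k+1}.
Hence P_i = 3·2^i + 2·3^i for every i ≥ 1, by induction.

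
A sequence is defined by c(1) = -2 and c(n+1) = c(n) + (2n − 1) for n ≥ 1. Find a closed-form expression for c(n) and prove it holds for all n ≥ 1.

Claim: c(n) = n^2 − 2n − 1.

Base case: c(1) = -2, and 1^2 − 2·1 − 1 = -2.
Assume c(m) = m^2 − 2m − 1.
Then c(m+1) = c(m) + (2m − 1) = (m^2 − 2m − 1) + (2m − 1) = m^2 − 2,
and (m+1)^2 − 2·(m+1) − 1 = m^2 − 2.
This completes the inductive step, so c(n) = n^2 − 2n − 1 for all n ≥ 1.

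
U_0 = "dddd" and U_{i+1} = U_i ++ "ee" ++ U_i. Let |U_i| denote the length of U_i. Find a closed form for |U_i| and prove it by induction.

Claim: |U_i| = 6·2^i − 2.

Base case: |U_0| = 4, and 6·2^0 − 2 = 4.
Assume |U_k| = 6·2^k − 2.
Then |U_{k+1}| = |U_k| + 2 + |U_k| = 2|U_k| + 2 = 2(6·2^k − 2) + 2 = 6·2^{k+1} − 4 + 2 = 6·2^{k+1} − 2.
Hence |U_i| = 6·2^i − 2 for every i ≥ 0, by induction.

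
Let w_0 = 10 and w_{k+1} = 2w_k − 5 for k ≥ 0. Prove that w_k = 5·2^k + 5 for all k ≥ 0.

Base case: w_0 = 10, and 5·2^0 + 5 = 5 + 5 = 10.
Assume w_m = 5·2^m + 5 for some m ≥ 0.
Then w_{m+1} = 2w_m − 5 = 2·(5·2^m + 5) − 5 = 10·2^m + 10 − 5 = 5·2^{m+1} + 5.
Hence w_k = 5·2^k + 5 for every k ≥ 0, by induction.

w_k = 5·2^k + 5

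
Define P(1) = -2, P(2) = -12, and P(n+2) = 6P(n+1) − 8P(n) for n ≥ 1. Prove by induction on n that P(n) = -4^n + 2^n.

Base cases: P(1) = -2 and -4^1 + 2^1 = -2; P(2) = -12 and -4^2 + 2^2 = -12.
Assume P(j) = -4^j + 2^j for all 1 ≤ j ≤ m, where m ≥ 2.
Then P(m+1) = 6P(m) − 8P(m−1) = 6·(-4^m + 2^m) − 8·(-4^{m−1} + 2^{m−1}) = -(6·4 − 8)4^{m−1} + (6·2 − 8)2^{m−1} = -16·4^{m−1} + 4·2^{m−1} = -4^{m+1} + 2^{m+1}.
By strong induction, P(n) = -4^n + 2^n for all n ≥ 1.

P(n) = -4^n + 2^n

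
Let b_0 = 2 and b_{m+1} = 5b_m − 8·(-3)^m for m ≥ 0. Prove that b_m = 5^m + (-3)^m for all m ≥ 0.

Base case: b_0 = 2, and 5^0 + (-3)^0 = 1 + 1 = 2.
Assume b_k = 5^k + (-3)^k for some k ≥ 0.
Then b_{k+1} = 5b_k − 8·(-3)^k = 5·(5^k + (-3)^k) − 8·(-3)^k = 5^{k+1} + 5·(-3)^k − 8·(-3)^k = 5^{k+1} − 3·(-3)^k = 5^{k+1} + (-3)^{k+1}.
By induction, b_m = 5^m + (-3)^m for all m ≥ 0.

b_m = 5^m + (-3)^m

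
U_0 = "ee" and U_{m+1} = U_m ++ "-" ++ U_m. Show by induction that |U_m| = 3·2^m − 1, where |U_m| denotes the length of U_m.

Base case: |U_0| = 2, and 3·2^0 − 1 = 2.
Assume |U_k| = 3·2^k − 1.
Then |U_{k+1}| = |U_k| + 1 + |U_k| = 2|U_k| + 1 = 2(3·2^k − 1) + 1 = 3·2^{k+1} − 2 + 1 = 3·2^{k+1} − 1.
This completes the inductive step, so |U_m| = 3·2^m − 1 for all m ≥ 0.

|U_m| = 3·2^m − 1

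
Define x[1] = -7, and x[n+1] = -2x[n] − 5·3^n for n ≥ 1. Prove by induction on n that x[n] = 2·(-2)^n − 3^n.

Base case: x[1] = -7, and 2·(-2)^1 − 3^1 = -4 − 3 = -7.
Assume x[m] = 2·(-2)^m − 3^m for some m ≥ 1.
Then x[m+1] = -2x[m] − 5·3^m = -2·(2·(-2)^m − 3^m) − 5·3^m = 2·(-2)^{m+1} + 2·3^m − 5·3^m = 2·(-2)^{m+1} − 3·3^m = 2·(-2)^{m+1} − 3^{m+1}.
Hence x[n] = 2·(-2)^n − 3^n for every n ≥ 1, by induction.

x[n] = 2·(-2)^n − 3^n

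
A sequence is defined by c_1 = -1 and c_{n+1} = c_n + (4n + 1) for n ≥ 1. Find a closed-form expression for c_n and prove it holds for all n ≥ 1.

Claim: c_n = 2n^2 − n − 2.

Base case: c_1 = -1, and 2·1^2 − 1 − 2 = -1.
Assume c_r = 2r^2 − r − 2.
Then c_{r+1} = c_r + (4r + 1) = (2r^2 − r − 2) + (4r + 1) = 2r^2 + 3r − 1,
and 2·(r+1)^2 − (r+1) − 2 = 2r^2 + 3r − 1.
By induction, c_n = 2n^2 − n − 2 for all n ≥ 1.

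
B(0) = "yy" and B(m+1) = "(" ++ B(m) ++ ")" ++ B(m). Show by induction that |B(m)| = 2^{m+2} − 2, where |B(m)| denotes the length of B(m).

Base case: |B(0)| = 2, and 2^{0+2} − 2 = 2.
Assume |B(k)| = 2^{k+2} − 2.
Then |B(k+1)| = 1 + |B(k)| + 1 + |B(k)| = 2|B(k)| + 2 = 2(2^{k+2} − 2) + 2 = 2^{k+3} − 4 + 2 = 2^{k+3} − 2.
So the formula holds for k+1, and by induction |B(m)| = 2^{m+2} − 2 for all m ≥ 0.

|B(m)| = 2^{m+2} − 2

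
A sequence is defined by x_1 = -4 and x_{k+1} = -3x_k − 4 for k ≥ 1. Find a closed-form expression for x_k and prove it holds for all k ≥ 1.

Claim: x_k = (-3)^k − 1.

Base case: x_1 = -4, and (-3)^1 − 1 = -3 − 1 = -4.
Assume x_m = (-3)^m − 1 for some m ≥ 1.
Then x_{m+1} = -3x_m − 4 = -3·((-3)^m − 1) − 4 = -3·(-3)^m + 3 − 4 = (-3)^{m+1} − 1.
By induction, x_k = (-3)^k − 1 for all k ≥ 1.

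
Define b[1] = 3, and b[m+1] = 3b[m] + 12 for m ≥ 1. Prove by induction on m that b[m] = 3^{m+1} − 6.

Base case: b[1] = 3, and 3^{1+1} − 6 = 9 − 6 = 3.
Assume b[k] = 3^{k+1} − 6 for some k ≥ 1.
Then b[k+1] = 3b[k] + 12 = 3·(3^{k+1} − 6) + 12 = 3^{k+2} − 18 + 12 = 3^{k+2} − 6.
So the formula holds for k+1, and by induction b[m] = 3^{m+1} − 6 for all m ≥ 1.

b[m] = 3^{m+1} − 6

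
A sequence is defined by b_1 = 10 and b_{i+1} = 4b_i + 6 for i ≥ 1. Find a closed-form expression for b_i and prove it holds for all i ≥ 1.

Claim: b_i = 3·4^i − 2.

Base case: b_1 = 10, and 3·4^1 − 2 = 12 − 2 = 10.
Assume b_j = 3·4^j − 2 for some j ≥ 1.
Then b_{j+1} = 4b_j + 6 = 4·(3·4^j − 2) + 6 = 12·4^j − 8 + 6 = 3·4^{j+1} − 2.
By induction, b_i = 3·4^i − 2 for all i ≥ 1.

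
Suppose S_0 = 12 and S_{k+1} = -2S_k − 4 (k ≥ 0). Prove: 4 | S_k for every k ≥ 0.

Base case: S_0 = 12 = 4·3, so 4 | S_0.
Assume 4 | S_r, so S_r = 4t for some integer t.
Then S_{r+1} = -2S_r − 4 = -2·(4t) − 4 = 4(-2t − 1), so 4 | S_{r+1}.
So the property holds for r+1, and by induction 4 | S_k for all k ≥ 0.

4 | S_k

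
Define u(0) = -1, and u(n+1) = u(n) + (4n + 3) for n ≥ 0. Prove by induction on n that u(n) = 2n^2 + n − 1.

Base case: u(0) = -1, and 2·0^2 + 0 − 1 = -1.
Assume u(m) = 2m^2 + m − 1.
Then u(m+1) = u(m) + (4m + 3) = (2m^2 + m − 1) + (4m + 3) = 2m^2 + 5m + 2,
and 2·(m+1)^2 + (m+1) − 1 = 2m^2 + 5m + 2.
This completes the inductive step, so u(n) = 2n^2 + n − 1 for all n ≥ 0.

u(n) = 2n^2 + n − 1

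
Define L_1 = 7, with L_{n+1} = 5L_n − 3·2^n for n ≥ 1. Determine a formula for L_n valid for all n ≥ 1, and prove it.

Claim: L_n = 5^n + 2^n.

Base case: L_1 = 7, and 5^1 + 2^1 = 5 + 2 = 7.
Assume L_k = 5^k + 2^k for some k ≥ 1.
Then L_{k+1} = 5L_k − 3·2^k = 5·(5^k + 2^k) − 3·2^k = 5^{k+1} + 5·2^k − 3·2^k = 5^{k+1} + 2·2^k = 5^{k+1} + 2^{k+1}.
Hence L_n = 5^n + 2^n for every n ≥ 1, by induction.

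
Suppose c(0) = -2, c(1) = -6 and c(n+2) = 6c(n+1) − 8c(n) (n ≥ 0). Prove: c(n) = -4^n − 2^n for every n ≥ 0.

Base cases: c(0) = -2 and -4^0 − 2^0 = -2; c(1) = -6 and -4^1 − 2^1 = -6.
Assume c(j) = -4^j − 2^j for all 0 ≤ j ≤ k, where k ≥ 1.
Then c(k+1) = 6c(k) − 8c(k−1) = 6·(-4^k − 2^k) − 8·(-4^{k−1} − 2^{k−1}) = -(6·4 − 8)4^{k−1} − (6·2 − 8)2^{k−1} = -16·4^{k−1} − 4·2^{k−1} = -4^{k+1} − 2^{k+1}.
Hence c(n) = -4^n − 2^n for every n ≥ 0, by strong induction.

c(n) = -4^n − 2^n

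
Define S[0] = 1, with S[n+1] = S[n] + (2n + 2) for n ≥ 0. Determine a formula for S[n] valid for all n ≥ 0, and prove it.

Claim: S[n] = n^2 + n + 1.

Base case: S[0] = 1, and 0^2 + 0 + 1 = 1.
Assume S[j] = j^2 + j + 1.
Then S[j+1] = S[j] + (2j + 2) = (j^2 + j + 1) + (2j + 2) = j^2 + 3j + 3,
and (j+1)^2 + (j+1) + 1 = j^2 + 3j + 3.
Hence S[n] = n^2 + n + 1 for every n ≥ 0, by induction.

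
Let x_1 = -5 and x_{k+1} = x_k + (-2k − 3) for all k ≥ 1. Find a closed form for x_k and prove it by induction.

Claim: x_k = -k^2 − 2k − 2.

Base case: x_1 = -5, and -1^2 − 2·1 − 2 = -5.
Assume x_j = -j^2 − 2j − 2.
Then x_{j+1} = x_j + (-2j − 3) = (-j^2 − 2j − 2) + (-2j − 3) = -j^2 − 4j − 5,
and -(j+1)^2 − 2·(j+1) − 2 = -j^2 − 4j − 5.
Hence x_k = -k^2 − 2k − 2 for every k ≥ 1, by induction.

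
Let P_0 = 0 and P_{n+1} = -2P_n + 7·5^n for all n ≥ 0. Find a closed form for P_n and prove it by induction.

Claim: P_n = -(-2)^n + 5^n.

Base case: P_0 = 0, and -(-2)^0 + 5^0 = -1 + 1 = 0.
Assume P_j = -(-2)^j + 5^j for some j ≥ 0.
Then P_{j+1} = -2P_j + 7·5^j = -2·(-(-2)^j + 5^j) + 7·5^j = -(-2)^{j+1} − 2·5^j + 7·5^j = -(-2)^{j+1} + 5·5^j = -(-2)^{j+1} + 5^{j+1}.
By induction, P_n = -(-2)^n + 5^n for all n ≥ 0.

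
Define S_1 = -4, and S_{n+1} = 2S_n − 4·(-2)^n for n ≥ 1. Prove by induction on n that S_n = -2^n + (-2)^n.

Base case: S_1 = -4, and -2^1 + (-2)^1 = -2 − 2 = -4.
Assume S_m = -2^m + (-2)^m for some m ≥ 1.
Then S_{m+1} = 2S_m − 4·(-2)^m = 2·(-2^m + (-2)^m) − 4·(-2)^m = -2^{m+1} + 2·(-2)^m − 4·(-2)^m = -2^{m+1} − 2·(-2)^m = -2^{m+1} + (-2)^{m+1}.
So the formula holds for m+1, and by induction S_n = -2^n + (-2)^n for all n ≥ 1.

S_n = -2^n + (-2)^n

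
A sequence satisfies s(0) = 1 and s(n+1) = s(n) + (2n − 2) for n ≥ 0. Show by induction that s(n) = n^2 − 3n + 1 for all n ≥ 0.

Base case: s(0) = 1, and 0^2 − 3·0 + 1 = 1.
Assume s(j) = j^2 − 3j + 1.
Then s(j+1) = s(j) + (2j − 2) = (j^2 − 3j + 1) + (2j − 2) = j^2 − j − 1,
and (j+1)^2 − 3·(j+1) + 1 = j^2 − j − 1.
This completes the inductive step, so s(n) = n^2 − 3n + 1 for all n ≥ 0.

s(n) = n^2 − 3n + 1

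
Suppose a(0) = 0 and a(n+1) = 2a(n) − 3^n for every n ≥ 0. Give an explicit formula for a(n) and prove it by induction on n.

Claim: a(n) = 2^n − 3^n.

Base case: a(0) = 0, and 2^0 − 3^0 = 1 − 1 = 0.
Assume a(j) = 2^j − 3^j for some j ≥ 0.
Then a(j+1) = 2a(j) − 3^j = 2·(2^j − 3^j) − 3^j = 2^{j+1} − 2·3^j − 3^j = 2^{j+1} − 3·3^j = 2^{j+1} − 3^{j+1}.
So the formula holds for j+1, and by induction a(n) = 2^n − 3^n for all n ≥ 0.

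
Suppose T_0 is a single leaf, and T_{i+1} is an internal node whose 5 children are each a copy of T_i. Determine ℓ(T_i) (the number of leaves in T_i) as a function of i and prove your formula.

Claim: ℓ(T_i) = 5^i.

Base case: ℓ(T_0) = 1, and 5^0 = 1.
Assume ℓ(T_j) = 5^j.
Then ℓ(T_{j+1}) = 5·ℓ(T_j) = 5·5^j = 5^{j+1}.
By induction, ℓ(T_i) = 5^i for all i ≥ 0.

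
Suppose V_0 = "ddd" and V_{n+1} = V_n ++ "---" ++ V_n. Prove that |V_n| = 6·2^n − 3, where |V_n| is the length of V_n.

Base case: |V_0| = 3, and 6·2^0 − 3 = 3.
Assume |V_j| = 6·2^j − 3.
Then |V_{j+1}| = |V_j| + 3 + |V_j| = 2|V_j| + 3 = 2(6·2^j − 3) + 3 = 6·2^{j+1} − 6 + 3 = 6·2^{j+1} − 3.
By induction, |V_n| = 6·2^n − 3 for all n ≥ 0.

|V_n| = 6·2^n − 3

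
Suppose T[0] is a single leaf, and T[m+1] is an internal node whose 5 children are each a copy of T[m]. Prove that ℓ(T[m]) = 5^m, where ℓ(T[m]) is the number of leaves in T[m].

Base case: ℓ(T[0]) = 1, and 5^0 = 1.
Assume ℓ(T[r]) = 5^r.
Then ℓ(T[r+1]) = 5·ℓ(T[r]) = 5·5^r = 5^{r+1}.
Hence ℓ(T[m]) = 5^m for every m ≥ 0, by induction.

ℓ(T[m]) = 5^m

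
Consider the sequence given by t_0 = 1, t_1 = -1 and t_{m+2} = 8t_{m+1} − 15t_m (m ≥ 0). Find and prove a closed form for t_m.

Claim: t_m = 3·3^m − 2·5^m.

Base cases: t_0 = 1 and 3·3^0 − 2·5^0 = 1; t_1 = -1 and 3·3^1 − 2·5^1 = -1.
Assume t_i = 3·3^i − 2·5^i for all 0 ≤ i ≤ j, where j ≥ 1.
Then t_{j+1} = 8t_j − 15t_{j−1} = 8·(3·3^j − 2·5^j) − 15·(3·3^{j−1} − 2·5^{j−1}) = 3·(8·3 − 15)3^{j−1} − 2·(8·5 − 15)5^{j−1} = 27·3^{j−1} − 50·5^{j−1} = 3·3^{j+1} − 2·5^{j+1}.
By strong induction, t_m = 3·3^m − 2·5^m for all m ≥ 0.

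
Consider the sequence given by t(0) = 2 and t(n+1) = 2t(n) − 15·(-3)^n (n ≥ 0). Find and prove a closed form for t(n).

Claim: t(n) = -2^n + 3·(-3)^n.

Base case: t(0) = 2, and -2^0 + 3·(-3)^0 = -1 + 3 = 2.
Assume t(r) = -2^r + 3·(-3)^r for some r ≥ 0.
Then t(r+1) = 2t(r) − 15·(-3)^r = 2·(-2^r + 3·(-3)^r) − 15·(-3)^r = -2^{r+1} + 6·(-3)^r − 15·(-3)^r = -2^{r+1} − 9·(-3)^r = -2^{r+1} + 3·(-3)^{r+1}.
So the formula holds for r+1, and by induction t(n) = -2^n + 3·(-3)^n for all n ≥ 0.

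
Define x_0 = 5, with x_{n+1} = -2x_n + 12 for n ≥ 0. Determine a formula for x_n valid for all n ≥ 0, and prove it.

Claim: x_n = (-2)^n + 4.

Base case: x_0 = 5, and (-2)^0 + 4 = 1 + 4 = 5.
Assume x_k = (-2)^k + 4 for some k ≥ 0.
Then x_{k+1} = -2x_k + 12 = -2·((-2)^k + 4) + 12 = -2·(-2)^k − 8 + 12 = (-2)^{k+1} + 4.
This completes the inductive step, so x_n = (-2)^n + 4 for all n ≥ 0.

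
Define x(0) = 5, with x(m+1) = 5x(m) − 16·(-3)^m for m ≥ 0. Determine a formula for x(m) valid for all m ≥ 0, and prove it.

Claim: x(m) = 3·5^m + 2·(-3)^m.

Base case: x(0) = 5, and 3·5^0 + 2·(-3)^0 = 3 + 2 = 5.
Assume x(r) = 3·5^r + 2·(-3)^r for some r ≥ 0.
Then x(r+1) = 5x(r) − 16·(-3)^r = 5·(3·5^r + 2·(-3)^r) − 16·(-3)^r = 3·5^{r+1} + 10·(-3)^r − 16·(-3)^r = 3·5^{r+1} − 6·(-3)^r = 3·5^{r+1} + 2·(-3)^{r+1}.
So the formula holds for r+1, and by induction x(m) = 3·5^m + 2·(-3)^m for all m ≥ 0.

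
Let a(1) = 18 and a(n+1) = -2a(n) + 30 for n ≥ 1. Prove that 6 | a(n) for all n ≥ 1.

Base case: a(1) = 18 = 6·3, so 6 | a(1).
Assume 6 | a(j), so a(j) = 6t for some integer t.
Then a(j+1) = -2a(j) + 30 = -2·(6t) + 30 = 6(-2t + 5), so 6 | a(j+1).
This completes the inductive step, so 6 | a(n) for all n ≥ 1.

6 | a(n)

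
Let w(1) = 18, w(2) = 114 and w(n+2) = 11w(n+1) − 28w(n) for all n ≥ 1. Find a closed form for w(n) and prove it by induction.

Claim: w(n) = 4^n + 2·7^n.

Base cases: w(1) = 18 and 4^1 + 2·7^1 = 18; w(2) = 114 and 4^2 + 2·7^2 = 114.
Assume w(j) = 4^j + 2·7^j for all 1 ≤ j ≤ r, where r ≥ 2.
Then w(r+1) = 11w(r) − 28w(r−1) = 11·(4^r + 2·7^r) − 28·(4^{r−1} + 2·7^{r−1}) = (11·4 − 28)4^{r−1} + 2·(11·7 − 28)7^{r−1} = 16·4^{r−1} + 98·7^{r−1} = 4^{r+1} + 2·7^{r+1}.
Hence w(n) = 4^n + 2·7^n for every n ≥ 1, by strong induction.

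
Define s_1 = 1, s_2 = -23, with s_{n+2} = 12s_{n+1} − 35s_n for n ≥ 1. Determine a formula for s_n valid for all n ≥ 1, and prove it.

Claim: s_n = 3·5^n − 2·7^n.

Base cases: s_1 = 1 and 3·5^1 − 2·7^1 = 1; s_2 = -23 and 3·5^2 − 2·7^2 = -23.
Assume s_j = 3·5^j − 2·7^j for all 1 ≤ j ≤ r, where r ≥ 2.
Then s_{r+1} = 12s_r − 35s_{r−1} = 12·(3·5^r − 2·7^r) − 35·(3·5^{r−1} − 2·7^{r−1}) = 3·(12·5 − 35)5^{r−1} − 2·(12·7 − 35)7^{r−1} = 75·5^{r−1} − 98·7^{r−1} = 3·5^{r+1} − 2·7^{r+1}.
By strong induction, s_n = 3·5^n − 2·7^n for all n ≥ 1.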